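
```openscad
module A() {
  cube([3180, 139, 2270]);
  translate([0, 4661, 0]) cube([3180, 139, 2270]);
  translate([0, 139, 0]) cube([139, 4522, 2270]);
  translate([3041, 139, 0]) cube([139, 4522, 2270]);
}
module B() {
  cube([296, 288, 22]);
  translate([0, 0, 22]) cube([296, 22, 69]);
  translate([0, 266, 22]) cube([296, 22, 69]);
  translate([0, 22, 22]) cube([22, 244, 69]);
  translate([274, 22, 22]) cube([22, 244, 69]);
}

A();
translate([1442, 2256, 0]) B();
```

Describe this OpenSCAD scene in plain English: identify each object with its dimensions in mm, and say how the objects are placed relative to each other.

A is a box-shaped house frame (walls only): outside footprint 3180×4800 mm, wall height 2270 mm, wall thickness 139 mm. The two y-facing walls run the full x-width; the two x-facing walls fit between the inner faces of the y-facing walls.

B is an open storage box with external size 296×288×91 mm and wall thickness 22 mm (the base is also 22 mm thick). The base covers the whole footprint; the four walls stand on the base, with the y-facing walls full-width and the x-facing walls fitting between their inner faces.

The open box sits inside the house frame, centred.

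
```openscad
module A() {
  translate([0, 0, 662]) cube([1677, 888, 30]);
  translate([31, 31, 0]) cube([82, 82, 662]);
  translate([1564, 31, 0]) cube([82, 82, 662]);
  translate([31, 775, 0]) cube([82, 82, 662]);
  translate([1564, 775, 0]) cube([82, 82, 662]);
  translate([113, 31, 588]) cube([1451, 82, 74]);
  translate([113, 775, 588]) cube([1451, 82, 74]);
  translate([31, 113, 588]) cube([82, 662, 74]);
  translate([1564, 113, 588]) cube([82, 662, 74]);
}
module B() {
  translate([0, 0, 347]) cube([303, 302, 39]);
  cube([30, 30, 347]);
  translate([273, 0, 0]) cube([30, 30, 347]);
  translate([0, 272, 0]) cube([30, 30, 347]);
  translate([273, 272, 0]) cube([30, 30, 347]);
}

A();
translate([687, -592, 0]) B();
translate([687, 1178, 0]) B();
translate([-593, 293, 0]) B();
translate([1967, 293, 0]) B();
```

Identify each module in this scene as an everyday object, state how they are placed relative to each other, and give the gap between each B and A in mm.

Each stool's nearest face is 290 mm from the table's bounding box.

A is a table. B is a stool. Four stools sit around the table at the −y, +y, −x, +x sides. The gap between each stool and the table is 290 mm.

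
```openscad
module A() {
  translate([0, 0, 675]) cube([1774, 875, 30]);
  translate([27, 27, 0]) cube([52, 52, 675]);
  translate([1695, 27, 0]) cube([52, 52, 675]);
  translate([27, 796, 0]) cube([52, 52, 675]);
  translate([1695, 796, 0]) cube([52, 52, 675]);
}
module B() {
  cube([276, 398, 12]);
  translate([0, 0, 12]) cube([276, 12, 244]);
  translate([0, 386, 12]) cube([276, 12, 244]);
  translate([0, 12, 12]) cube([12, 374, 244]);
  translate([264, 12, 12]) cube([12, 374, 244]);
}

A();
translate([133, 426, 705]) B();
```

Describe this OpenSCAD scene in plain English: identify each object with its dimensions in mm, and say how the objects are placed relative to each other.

A is a rectangular dining table. The top is 1774×875×30 mm with its upper surface at z = 705 mm. It stands on four 52×52 mm square legs, each inset 27 mm from the nearest pair of top edges, running from the floor to the underside of the top.

B is an open storage box with external size 276×398×256 mm and wall thickness 12 mm (the base is also 12 mm thick). The base covers the whole footprint; the four walls stand on the base, with the y-facing walls full-width and the x-facing walls fitting between their inner faces.

The open box is on top of the table.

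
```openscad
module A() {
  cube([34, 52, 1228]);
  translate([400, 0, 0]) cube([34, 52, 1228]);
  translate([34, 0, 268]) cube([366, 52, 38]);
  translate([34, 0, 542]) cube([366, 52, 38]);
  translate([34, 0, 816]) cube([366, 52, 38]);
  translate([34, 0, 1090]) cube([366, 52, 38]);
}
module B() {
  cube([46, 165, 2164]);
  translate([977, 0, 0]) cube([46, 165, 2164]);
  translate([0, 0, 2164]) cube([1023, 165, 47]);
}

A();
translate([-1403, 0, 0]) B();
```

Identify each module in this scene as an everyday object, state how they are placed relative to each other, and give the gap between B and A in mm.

The door frame's nearest face is 380 mm from the ladder's −x face.

A is a ladder. B is a door frame. The door frame is on the floor beside the ladder on its −x side. The gap between the door frame and the ladder is 380 mm.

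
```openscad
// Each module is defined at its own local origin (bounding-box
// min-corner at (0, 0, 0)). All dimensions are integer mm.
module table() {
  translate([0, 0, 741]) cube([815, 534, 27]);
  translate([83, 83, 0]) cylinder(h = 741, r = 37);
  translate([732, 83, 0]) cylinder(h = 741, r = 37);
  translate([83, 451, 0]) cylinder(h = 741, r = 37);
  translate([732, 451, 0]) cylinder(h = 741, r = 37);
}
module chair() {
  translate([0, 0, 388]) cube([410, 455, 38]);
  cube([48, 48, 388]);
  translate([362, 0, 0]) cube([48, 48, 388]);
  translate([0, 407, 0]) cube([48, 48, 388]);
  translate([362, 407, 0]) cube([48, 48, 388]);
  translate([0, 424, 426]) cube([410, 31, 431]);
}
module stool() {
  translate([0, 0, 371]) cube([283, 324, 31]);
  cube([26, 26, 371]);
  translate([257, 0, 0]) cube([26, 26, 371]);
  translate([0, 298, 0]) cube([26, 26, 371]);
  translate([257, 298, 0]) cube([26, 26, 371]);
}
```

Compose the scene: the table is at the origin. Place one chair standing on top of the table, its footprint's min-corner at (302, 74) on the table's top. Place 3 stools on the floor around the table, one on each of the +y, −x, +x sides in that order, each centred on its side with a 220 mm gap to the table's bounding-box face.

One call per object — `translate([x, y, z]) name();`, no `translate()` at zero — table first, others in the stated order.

table();
translate([302, 74, 768]) chair();
translate([266, 754, 0]) stool();
translate([-503, 105, 0]) stool();
translate([1035, 105, 0]) stool();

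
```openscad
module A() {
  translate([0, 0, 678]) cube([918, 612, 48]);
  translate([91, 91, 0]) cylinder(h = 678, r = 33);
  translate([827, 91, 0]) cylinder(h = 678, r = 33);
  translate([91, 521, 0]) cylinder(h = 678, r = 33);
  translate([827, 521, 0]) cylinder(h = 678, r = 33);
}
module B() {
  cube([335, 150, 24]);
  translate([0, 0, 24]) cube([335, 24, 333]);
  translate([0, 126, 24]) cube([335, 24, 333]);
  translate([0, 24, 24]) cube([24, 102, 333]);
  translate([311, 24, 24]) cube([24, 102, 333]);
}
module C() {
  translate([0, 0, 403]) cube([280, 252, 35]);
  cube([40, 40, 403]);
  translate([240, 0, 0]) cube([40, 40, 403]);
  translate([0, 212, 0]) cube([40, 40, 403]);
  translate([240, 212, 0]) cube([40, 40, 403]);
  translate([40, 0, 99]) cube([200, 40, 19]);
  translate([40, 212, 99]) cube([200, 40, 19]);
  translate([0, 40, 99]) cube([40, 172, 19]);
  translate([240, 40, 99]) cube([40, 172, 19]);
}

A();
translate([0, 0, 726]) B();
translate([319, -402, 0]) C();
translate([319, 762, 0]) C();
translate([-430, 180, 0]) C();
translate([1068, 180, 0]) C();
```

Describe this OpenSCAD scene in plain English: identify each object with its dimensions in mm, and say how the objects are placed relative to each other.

A is a table with a 918×612 mm rectangular top, 48 mm thick, top surface at z = 726 mm, supported by four round legs of 66 mm diameter, each leg's bounding box inset 58 mm from the nearest pair of top edges, running from the floor.

B is an open storage box with external size 335×150×357 mm and wall thickness 24 mm (the base is also 24 mm thick). The base covers the whole footprint; the four walls stand on the base, with the y-facing walls full-width and the x-facing walls fitting between their inner faces.

C is a simple wooden stool: a rectangular seat 280 mm (x) by 252 mm (y), 35 mm thick, top face at z = 438 mm, on four square legs, each 40×40 mm in cross-section. The legs rest on z = 0, each flush with a corner of the seat. Four stretchers, 40 mm wide and 19 mm tall, connect adjacent legs with their undersides at z = 99 mm, each running between the inner faces of the legs it joins and aligned with the legs' outer faces on the other axis.

The open box is on top of the table. Four stools sit around the table at the −y, +y, −x, +x sides.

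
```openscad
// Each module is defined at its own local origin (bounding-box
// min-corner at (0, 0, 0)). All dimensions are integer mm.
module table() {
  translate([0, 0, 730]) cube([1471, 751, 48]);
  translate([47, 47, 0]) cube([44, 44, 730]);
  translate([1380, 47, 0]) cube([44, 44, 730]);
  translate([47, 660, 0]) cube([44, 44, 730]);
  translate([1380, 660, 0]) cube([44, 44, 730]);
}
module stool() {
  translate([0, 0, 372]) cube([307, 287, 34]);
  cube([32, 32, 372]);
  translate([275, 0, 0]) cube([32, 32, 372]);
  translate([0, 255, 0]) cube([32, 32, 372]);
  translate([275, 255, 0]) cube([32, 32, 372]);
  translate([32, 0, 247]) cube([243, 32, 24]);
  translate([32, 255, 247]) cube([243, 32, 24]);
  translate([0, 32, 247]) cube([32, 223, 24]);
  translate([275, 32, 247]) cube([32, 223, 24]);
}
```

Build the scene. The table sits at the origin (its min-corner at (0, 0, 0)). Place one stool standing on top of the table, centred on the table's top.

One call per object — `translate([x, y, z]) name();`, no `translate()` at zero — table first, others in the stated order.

table();
translate([582, 232, 778]) stool();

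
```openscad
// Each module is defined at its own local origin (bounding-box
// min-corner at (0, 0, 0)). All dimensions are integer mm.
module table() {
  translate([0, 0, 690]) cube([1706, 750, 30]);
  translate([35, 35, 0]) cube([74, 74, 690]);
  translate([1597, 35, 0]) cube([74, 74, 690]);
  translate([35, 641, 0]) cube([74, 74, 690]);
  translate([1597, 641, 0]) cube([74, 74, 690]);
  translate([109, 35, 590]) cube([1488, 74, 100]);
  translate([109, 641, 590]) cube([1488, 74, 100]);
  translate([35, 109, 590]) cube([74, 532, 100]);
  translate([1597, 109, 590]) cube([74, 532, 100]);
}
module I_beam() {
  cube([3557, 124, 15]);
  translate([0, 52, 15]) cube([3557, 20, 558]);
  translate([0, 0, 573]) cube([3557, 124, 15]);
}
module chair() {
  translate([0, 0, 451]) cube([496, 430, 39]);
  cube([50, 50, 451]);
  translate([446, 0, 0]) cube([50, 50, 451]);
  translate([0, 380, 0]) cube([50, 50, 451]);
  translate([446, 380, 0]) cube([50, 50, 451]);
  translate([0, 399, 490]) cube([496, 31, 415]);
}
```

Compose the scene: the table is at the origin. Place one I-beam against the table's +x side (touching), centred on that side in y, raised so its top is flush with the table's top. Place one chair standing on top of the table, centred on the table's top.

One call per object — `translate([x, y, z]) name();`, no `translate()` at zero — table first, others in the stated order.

table();
translate([1706, 313, 132]) I_beam();
translate([605, 160, 720]) chair();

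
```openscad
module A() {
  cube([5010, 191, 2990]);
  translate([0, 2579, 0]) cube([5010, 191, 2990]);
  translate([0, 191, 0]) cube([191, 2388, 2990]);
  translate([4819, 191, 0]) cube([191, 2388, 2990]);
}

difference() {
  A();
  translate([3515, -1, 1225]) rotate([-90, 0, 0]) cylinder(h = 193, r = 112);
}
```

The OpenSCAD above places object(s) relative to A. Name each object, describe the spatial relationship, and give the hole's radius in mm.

A is a house frame. The house frame has a circular hole through its front wall. The hole's radius is 112 mm.

The subtracted cylinder has r = 112 mm.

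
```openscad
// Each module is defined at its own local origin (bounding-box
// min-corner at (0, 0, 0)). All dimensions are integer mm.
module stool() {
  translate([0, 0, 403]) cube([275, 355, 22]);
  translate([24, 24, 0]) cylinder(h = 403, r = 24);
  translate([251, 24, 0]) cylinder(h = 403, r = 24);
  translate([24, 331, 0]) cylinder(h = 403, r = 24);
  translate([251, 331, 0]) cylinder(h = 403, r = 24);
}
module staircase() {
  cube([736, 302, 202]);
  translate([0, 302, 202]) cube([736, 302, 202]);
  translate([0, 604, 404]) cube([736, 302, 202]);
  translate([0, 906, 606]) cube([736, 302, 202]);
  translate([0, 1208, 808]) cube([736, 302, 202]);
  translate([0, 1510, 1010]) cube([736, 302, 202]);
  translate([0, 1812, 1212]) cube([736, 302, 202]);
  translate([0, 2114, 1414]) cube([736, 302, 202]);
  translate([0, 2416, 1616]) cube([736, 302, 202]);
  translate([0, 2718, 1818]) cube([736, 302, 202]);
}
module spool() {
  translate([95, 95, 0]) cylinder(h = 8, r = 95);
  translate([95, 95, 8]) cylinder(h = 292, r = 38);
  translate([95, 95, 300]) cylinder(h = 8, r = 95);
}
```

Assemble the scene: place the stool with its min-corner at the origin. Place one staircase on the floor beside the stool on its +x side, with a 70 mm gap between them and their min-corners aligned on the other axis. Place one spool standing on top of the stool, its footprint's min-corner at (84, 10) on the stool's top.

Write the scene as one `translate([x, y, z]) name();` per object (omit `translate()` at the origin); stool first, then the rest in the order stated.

stool();
translate([345, 0, 0]) staircase();
translate([84, 10, 425]) spool();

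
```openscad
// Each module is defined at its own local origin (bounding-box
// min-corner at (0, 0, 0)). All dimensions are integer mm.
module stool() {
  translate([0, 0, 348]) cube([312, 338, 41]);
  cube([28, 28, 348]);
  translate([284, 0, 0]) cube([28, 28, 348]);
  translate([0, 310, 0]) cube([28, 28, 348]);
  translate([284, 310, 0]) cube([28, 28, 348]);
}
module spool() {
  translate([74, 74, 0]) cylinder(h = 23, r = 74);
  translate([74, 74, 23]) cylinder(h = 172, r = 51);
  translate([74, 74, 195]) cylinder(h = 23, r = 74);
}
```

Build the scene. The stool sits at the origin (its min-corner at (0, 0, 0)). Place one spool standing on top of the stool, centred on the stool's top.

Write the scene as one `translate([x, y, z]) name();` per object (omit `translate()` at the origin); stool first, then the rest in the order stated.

stool();
translate([82, 95, 389]) spool();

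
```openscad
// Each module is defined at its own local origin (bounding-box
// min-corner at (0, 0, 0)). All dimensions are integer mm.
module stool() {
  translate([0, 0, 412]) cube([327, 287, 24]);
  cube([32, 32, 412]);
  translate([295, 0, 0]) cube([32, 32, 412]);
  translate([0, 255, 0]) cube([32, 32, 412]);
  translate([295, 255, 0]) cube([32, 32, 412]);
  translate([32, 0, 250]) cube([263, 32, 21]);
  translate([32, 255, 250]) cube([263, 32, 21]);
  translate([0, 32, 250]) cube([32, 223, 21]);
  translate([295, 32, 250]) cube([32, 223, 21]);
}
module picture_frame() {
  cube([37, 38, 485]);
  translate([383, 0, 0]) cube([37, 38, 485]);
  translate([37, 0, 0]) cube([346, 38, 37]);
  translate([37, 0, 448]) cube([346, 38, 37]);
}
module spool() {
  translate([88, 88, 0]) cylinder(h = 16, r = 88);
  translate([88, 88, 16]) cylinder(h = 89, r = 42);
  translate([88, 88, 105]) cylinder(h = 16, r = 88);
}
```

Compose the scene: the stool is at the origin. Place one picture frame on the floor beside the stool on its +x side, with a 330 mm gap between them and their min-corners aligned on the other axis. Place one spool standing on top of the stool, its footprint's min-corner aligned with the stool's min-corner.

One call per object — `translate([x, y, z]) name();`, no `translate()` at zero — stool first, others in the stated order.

stool();
translate([657, 0, 0]) picture_frame();
translate([0, 0, 436]) spool();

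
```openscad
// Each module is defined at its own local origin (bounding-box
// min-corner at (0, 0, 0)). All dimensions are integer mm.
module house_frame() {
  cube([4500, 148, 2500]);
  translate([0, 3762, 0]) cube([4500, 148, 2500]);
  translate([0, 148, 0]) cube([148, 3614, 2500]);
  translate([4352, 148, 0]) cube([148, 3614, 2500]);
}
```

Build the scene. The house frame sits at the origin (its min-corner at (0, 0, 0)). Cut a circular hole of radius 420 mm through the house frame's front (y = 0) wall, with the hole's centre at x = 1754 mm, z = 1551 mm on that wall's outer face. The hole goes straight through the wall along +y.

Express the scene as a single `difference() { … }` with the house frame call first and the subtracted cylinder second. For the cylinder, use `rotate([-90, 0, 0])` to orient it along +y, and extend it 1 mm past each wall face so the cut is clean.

difference() {
  house_frame();
  translate([1754, -1, 1551]) rotate([-90, 0, 0]) cylinder(h = 150, r = 420);
}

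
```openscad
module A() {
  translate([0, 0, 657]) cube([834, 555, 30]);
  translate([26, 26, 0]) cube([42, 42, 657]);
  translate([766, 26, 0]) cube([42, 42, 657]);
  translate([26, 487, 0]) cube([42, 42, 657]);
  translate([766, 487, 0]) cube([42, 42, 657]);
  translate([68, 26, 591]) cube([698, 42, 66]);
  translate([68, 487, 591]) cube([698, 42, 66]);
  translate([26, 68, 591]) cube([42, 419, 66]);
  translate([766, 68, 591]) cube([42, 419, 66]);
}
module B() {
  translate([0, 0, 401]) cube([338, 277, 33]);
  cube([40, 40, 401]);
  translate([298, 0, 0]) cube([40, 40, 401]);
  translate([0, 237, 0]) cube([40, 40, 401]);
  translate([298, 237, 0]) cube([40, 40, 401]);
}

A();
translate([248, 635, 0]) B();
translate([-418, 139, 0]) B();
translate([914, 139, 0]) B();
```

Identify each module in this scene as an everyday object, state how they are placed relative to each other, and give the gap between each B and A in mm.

Each stool's nearest face is 80 mm from the table's bounding box.

A is a table. B is a stool. Three stools sit around the table at the +y, −x, +x sides. The gap between each stool and the table is 80 mm.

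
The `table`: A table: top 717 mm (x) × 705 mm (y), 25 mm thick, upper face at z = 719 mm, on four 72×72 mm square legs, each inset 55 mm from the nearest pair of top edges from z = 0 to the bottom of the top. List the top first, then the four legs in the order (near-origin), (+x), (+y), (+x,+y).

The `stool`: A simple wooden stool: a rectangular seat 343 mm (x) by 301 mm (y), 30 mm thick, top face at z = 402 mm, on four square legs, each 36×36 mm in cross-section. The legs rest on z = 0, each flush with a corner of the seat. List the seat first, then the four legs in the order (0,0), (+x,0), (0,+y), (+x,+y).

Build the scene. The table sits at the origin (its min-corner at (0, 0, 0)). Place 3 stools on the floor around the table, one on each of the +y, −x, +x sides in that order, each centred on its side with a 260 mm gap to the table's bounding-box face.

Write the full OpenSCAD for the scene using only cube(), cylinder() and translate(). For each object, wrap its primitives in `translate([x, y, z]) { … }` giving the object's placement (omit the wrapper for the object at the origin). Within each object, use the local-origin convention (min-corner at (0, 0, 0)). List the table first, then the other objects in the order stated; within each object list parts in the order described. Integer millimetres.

translate([0, 0, 694]) cube([717, 705, 25]);
translate([55, 55, 0]) cube([72, 72, 694]);
translate([590, 55, 0]) cube([72, 72, 694]);
translate([55, 578, 0]) cube([72, 72, 694]);
translate([590, 578, 0]) cube([72, 72, 694]);
translate([187, 965, 0]) {
  translate([0, 0, 372]) cube([343, 301, 30]);
  cube([36, 36, 372]);
  translate([307, 0, 0]) cube([36, 36, 372]);
  translate([0, 265, 0]) cube([36, 36, 372]);
  translate([307, 265, 0]) cube([36, 36, 372]);
}
translate([-603, 202, 0]) {
  translate([0, 0, 372]) cube([343, 301, 30]);
  cube([36, 36, 372]);
  translate([307, 0, 0]) cube([36, 36, 372]);
  translate([0, 265, 0]) cube([36, 36, 372]);
  translate([307, 265, 0]) cube([36, 36, 372]);
}
translate([977, 202, 0]) {
  translate([0, 0, 372]) cube([343, 301, 30]);
  cube([36, 36, 372]);
  translate([307, 0, 0]) cube([36, 36, 372]);
  translate([0, 265, 0]) cube([36, 36, 372]);
  translate([307, 265, 0]) cube([36, 36, 372]);
}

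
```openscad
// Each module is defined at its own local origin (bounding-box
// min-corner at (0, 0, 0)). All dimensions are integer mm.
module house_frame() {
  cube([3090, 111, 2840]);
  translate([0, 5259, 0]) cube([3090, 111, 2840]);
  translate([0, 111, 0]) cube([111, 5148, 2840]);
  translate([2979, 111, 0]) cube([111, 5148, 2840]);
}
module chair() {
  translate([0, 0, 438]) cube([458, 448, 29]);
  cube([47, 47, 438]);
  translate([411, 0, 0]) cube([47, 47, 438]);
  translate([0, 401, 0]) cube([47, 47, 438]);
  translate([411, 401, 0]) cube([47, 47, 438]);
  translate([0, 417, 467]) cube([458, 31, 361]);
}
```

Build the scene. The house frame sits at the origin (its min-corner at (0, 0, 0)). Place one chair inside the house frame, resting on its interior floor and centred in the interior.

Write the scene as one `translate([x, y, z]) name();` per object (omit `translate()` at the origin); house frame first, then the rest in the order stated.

house_frame();
translate([1316, 2461, 0]) chair();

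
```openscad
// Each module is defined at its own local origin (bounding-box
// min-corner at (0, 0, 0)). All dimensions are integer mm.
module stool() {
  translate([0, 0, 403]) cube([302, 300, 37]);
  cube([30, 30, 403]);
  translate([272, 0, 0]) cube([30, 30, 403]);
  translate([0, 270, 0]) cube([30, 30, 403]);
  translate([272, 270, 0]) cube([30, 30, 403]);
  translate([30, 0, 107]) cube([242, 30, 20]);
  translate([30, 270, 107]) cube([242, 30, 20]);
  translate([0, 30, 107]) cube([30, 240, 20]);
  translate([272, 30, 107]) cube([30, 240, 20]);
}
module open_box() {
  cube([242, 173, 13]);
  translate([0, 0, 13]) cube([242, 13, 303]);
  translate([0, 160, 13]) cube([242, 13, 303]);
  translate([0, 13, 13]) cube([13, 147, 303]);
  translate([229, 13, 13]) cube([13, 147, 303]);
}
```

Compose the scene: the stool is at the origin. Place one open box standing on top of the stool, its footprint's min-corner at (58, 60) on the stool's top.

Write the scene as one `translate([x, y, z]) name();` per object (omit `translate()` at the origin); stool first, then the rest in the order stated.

stool();
translate([58, 60, 440]) open_box();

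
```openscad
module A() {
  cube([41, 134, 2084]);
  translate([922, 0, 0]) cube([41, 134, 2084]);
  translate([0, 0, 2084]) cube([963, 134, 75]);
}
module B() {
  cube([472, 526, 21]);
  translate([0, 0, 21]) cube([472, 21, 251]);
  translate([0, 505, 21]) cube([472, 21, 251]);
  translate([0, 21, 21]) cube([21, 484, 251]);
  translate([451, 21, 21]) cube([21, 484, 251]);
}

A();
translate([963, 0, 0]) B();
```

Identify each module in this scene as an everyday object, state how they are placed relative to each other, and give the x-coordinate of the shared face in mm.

A is a door frame. B is an open box. The open box is against the door frame's +x side, with their −y faces flush. The x-coordinate of the shared face is 963 mm.

The door frame's +x face and the open box's −x face are both at x = 963 mm.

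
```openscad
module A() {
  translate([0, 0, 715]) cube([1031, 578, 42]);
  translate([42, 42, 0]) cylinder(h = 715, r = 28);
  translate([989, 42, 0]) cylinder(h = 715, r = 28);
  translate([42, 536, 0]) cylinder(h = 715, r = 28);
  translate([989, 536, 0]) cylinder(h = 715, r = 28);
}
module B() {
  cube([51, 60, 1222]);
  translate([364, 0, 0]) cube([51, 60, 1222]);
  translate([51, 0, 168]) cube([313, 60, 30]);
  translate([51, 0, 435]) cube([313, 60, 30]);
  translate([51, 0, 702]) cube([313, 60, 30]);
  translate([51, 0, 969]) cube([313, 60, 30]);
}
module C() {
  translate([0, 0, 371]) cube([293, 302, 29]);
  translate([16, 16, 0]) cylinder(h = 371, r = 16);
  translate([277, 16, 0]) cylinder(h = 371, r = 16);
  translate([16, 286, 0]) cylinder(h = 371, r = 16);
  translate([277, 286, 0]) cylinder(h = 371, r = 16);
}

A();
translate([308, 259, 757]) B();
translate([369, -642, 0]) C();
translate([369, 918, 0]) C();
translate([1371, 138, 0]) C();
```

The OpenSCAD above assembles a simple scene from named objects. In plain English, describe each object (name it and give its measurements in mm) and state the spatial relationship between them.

A is a table with a 1031×578 mm rectangular top, 42 mm thick, top surface at z = 757 mm, supported by four round legs of 56 mm diameter, each leg's bounding box inset 14 mm from the nearest pair of top edges, running from the floor.

B is a straight ladder. Two 51×60 mm vertical rails, 1222 mm tall, stand 415 mm apart (outside-to-outside) with their front faces coplanar on the −y side. 4 rungs, each 60 mm deep and 30 mm tall, span between the inner faces of the rails, front faces flush with the rails. The lowest rung's underside is at z = 168 mm and rungs are spaced 267 mm apart (underside to underside).

C is a simple wooden stool: a rectangular seat 293 mm (x) by 302 mm (y), 29 mm thick, top face at z = 400 mm, on four round legs, each 32 mm in diameter. The legs rest on z = 0, each leg's axis is inset half a diameter from the nearest pair of seat edges (so the leg's bounding box is flush with the corner).

The ladder is on top of the table, centred. Three stools sit around the table at the −y, +y, +x sides.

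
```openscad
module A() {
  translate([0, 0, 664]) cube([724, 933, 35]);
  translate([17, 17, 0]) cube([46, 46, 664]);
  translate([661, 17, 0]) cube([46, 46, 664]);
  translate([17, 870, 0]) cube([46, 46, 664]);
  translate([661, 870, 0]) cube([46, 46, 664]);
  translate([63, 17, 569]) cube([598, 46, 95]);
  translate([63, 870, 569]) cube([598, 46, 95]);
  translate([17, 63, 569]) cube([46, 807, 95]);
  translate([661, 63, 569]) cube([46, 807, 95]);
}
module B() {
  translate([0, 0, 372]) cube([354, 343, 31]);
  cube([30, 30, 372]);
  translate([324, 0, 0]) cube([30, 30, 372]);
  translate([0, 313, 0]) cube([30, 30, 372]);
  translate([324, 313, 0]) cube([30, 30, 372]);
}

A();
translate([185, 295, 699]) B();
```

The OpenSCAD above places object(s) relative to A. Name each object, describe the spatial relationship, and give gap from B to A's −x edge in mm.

A is a table. B is a stool. The stool is on top of the table, centred. The gap from the stool to the table's −x edge is 185 mm.

The stool's min-x is at 185; the table's min-x is 0; gap = 185 mm.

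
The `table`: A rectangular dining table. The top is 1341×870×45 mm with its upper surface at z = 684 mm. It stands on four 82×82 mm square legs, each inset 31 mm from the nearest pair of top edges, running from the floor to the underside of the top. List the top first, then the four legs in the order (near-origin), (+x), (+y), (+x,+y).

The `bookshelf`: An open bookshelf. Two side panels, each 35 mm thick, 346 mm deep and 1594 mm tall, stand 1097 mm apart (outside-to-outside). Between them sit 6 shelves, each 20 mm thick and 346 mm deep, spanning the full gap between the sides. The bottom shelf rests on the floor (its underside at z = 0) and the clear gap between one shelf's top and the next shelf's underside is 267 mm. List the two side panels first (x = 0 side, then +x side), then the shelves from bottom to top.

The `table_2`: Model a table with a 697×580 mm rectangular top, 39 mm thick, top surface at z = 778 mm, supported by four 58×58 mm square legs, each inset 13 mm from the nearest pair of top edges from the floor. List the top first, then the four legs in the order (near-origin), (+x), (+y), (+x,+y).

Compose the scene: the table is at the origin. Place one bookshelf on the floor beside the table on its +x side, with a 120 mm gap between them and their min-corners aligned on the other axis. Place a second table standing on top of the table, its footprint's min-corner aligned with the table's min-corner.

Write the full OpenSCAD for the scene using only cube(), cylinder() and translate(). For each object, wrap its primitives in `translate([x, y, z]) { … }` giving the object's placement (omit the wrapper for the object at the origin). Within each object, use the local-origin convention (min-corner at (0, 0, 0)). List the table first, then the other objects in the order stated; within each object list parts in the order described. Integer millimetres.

translate([0, 0, 639]) cube([1341, 870, 45]);
translate([31, 31, 0]) cube([82, 82, 639]);
translate([1228, 31, 0]) cube([82, 82, 639]);
translate([31, 757, 0]) cube([82, 82, 639]);
translate([1228, 757, 0]) cube([82, 82, 639]);
translate([1461, 0, 0]) {
  cube([35, 346, 1594]);
  translate([1062, 0, 0]) cube([35, 346, 1594]);
  translate([35, 0, 0]) cube([1027, 346, 20]);
  translate([35, 0, 287]) cube([1027, 346, 20]);
  translate([35, 0, 574]) cube([1027, 346, 20]);
  translate([35, 0, 861]) cube([1027, 346, 20]);
  translate([35, 0, 1148]) cube([1027, 346, 20]);
  translate([35, 0, 1435]) cube([1027, 346, 20]);
}
translate([0, 0, 684]) {
  translate([0, 0, 739]) cube([697, 580, 39]);
  translate([13, 13, 0]) cube([58, 58, 739]);
  translate([626, 13, 0]) cube([58, 58, 739]);
  translate([13, 509, 0]) cube([58, 58, 739]);
  translate([626, 509, 0]) cube([58, 58, 739]);
}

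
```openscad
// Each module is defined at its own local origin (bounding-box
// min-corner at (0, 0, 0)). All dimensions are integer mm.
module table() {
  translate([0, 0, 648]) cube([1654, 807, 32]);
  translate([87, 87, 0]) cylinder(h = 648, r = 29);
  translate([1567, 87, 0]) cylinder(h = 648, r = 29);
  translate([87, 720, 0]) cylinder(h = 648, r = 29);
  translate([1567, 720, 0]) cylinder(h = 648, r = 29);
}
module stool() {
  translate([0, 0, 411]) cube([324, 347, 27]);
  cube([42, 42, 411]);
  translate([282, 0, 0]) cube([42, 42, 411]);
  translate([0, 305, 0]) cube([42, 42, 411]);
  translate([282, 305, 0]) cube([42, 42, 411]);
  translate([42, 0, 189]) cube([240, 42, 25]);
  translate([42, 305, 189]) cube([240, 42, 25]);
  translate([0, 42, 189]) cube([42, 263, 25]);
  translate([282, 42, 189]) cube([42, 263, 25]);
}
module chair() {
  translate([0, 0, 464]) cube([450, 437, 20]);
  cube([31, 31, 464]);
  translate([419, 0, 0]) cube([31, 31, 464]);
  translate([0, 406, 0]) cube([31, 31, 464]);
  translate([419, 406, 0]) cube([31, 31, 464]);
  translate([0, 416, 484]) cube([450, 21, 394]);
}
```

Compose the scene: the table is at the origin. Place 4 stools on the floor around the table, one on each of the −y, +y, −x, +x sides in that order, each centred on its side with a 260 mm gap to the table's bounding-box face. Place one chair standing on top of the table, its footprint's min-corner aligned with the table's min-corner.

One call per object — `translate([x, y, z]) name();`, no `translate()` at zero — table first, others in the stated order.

table();
translate([665, -607, 0]) stool();
translate([665, 1067, 0]) stool();
translate([-584, 230, 0]) stool();
translate([1914, 230, 0]) stool();
translate([0, 0, 680]) chair();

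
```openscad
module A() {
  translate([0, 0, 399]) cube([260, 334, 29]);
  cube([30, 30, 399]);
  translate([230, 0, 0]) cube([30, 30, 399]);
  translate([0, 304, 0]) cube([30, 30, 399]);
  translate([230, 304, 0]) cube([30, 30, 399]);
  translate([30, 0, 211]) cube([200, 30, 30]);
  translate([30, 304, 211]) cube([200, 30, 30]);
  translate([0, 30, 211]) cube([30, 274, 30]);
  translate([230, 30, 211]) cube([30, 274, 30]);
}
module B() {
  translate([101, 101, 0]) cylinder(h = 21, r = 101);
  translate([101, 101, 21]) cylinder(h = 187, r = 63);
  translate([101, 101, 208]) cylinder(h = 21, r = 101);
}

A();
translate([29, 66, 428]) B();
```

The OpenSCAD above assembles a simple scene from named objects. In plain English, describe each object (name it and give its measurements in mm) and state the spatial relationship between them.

A is a four-legged stool. The seat is 260×334 mm, 29 mm thick, top at z = 428 mm. It stands on four square legs, each 30×30 mm in cross-section, from z = 0 to the seat underside, each flush with a corner of the seat. Four stretchers, 30 mm wide and 30 mm tall, connect adjacent legs with their undersides at z = 211 mm, each running between the inner faces of the legs it joins and aligned with the legs' outer faces on the other axis.

B is a spool: two coaxial disc flanges of radius 101 mm and thickness 21 mm, joined by a core cylinder of radius 63 mm and height 187 mm. The lower flange rests on z = 0 and the three cylinders share a vertical axis.

The spool is on top of the stool, centred.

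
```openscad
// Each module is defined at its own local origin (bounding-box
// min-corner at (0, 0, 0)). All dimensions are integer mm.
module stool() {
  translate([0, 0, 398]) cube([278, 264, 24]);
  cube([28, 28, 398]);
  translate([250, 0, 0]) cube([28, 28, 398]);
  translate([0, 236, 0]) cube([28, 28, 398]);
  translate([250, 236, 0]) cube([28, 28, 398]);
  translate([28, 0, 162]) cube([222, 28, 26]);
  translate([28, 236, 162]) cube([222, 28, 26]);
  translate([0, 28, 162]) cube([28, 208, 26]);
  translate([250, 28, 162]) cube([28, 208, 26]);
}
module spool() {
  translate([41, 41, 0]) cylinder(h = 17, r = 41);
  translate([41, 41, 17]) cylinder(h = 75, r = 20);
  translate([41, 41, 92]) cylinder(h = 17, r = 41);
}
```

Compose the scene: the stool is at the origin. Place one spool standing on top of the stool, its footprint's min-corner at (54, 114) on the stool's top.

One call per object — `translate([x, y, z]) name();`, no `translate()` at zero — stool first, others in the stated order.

stool();
translate([54, 114, 422]) spool();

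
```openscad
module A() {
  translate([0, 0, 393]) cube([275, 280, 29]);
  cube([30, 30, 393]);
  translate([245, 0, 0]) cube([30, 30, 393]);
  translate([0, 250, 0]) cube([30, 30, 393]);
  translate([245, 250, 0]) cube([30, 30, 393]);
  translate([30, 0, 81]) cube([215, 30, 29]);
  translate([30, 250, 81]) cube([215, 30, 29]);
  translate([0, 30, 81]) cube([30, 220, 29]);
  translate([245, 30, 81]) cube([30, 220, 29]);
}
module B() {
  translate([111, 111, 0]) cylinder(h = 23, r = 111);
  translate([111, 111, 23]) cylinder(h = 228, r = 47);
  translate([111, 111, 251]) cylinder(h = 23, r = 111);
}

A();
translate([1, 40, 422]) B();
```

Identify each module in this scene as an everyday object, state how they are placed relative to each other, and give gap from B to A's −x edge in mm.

The spool's min-x is at 1; the stool's min-x is 0; gap = 1 mm.

A is a stool. B is a spool. The spool is on top of the stool. The gap from the spool to the stool's −x edge is 1 mm.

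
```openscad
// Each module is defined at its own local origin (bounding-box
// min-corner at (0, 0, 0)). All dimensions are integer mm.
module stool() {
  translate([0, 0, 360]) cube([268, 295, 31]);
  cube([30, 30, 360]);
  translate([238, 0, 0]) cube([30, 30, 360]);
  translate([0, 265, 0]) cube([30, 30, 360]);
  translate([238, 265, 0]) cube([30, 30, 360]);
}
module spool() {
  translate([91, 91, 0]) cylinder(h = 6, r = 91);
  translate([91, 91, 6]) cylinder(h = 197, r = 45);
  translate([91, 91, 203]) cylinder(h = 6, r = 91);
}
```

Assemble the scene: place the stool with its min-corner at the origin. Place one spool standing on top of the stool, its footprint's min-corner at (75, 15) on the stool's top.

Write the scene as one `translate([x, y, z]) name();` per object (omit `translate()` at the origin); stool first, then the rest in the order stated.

stool();
translate([75, 15, 391]) spool();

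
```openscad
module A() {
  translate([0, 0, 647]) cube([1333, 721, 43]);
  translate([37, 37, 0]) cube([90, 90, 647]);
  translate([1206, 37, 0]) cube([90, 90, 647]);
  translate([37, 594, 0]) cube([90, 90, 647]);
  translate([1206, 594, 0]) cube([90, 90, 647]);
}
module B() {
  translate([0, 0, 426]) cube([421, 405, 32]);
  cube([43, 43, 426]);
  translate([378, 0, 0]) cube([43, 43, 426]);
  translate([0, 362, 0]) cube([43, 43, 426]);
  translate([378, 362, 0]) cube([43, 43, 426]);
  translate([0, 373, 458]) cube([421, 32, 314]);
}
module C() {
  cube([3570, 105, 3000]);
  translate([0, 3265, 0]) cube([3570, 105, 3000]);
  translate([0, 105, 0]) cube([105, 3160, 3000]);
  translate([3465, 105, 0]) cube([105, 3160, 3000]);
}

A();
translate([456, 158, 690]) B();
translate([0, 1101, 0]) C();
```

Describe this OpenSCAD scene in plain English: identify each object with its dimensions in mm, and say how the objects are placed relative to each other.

A is a table with a 1333×721 mm rectangular top, 43 mm thick, top surface at z = 690 mm, supported by four 90×90 mm square legs, each inset 37 mm from the nearest pair of top edges, running from the floor.

B is a chair. The seat is a 421×405×32 mm slab with its top at z = 458 mm, on four 43×43 mm corner legs (flush with the seat edges, standing on z = 0). A flat backrest 32 mm thick, 314 mm tall, spans the full seat width and rises from the seat top along its +y edge, rear face flush with the rear of the seat.

C is a box-shaped house frame (walls only): outside footprint 3570×3370 mm, wall height 3000 mm, wall thickness 105 mm. The two y-facing walls run the full x-width; the two x-facing walls fit between the inner faces of the y-facing walls.

The chair is on top of the table, centred. The house frame is on the floor beside the table on its +y side.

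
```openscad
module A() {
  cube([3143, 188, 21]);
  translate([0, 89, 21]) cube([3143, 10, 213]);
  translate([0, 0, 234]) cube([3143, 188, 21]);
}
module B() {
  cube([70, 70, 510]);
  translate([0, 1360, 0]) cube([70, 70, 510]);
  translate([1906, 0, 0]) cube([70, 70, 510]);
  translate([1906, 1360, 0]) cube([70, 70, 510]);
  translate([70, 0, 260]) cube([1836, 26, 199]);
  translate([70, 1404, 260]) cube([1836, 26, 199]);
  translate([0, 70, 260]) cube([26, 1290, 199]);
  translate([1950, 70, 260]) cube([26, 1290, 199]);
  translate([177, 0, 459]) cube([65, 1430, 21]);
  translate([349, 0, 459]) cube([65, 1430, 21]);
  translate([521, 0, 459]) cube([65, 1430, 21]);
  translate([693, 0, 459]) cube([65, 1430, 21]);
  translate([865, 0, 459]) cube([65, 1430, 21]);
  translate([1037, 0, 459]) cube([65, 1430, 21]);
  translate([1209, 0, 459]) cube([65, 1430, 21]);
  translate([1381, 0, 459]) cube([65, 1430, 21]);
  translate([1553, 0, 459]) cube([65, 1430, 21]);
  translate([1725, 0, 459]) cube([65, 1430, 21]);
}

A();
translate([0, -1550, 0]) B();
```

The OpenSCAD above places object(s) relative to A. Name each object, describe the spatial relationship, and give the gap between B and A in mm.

The bed frame's nearest face is 120 mm from the I-beam's −y face.

A is an I-beam. B is a bed frame. The bed frame is on the floor beside the I-beam on its −y side. The gap between the bed frame and the I-beam is 120 mm.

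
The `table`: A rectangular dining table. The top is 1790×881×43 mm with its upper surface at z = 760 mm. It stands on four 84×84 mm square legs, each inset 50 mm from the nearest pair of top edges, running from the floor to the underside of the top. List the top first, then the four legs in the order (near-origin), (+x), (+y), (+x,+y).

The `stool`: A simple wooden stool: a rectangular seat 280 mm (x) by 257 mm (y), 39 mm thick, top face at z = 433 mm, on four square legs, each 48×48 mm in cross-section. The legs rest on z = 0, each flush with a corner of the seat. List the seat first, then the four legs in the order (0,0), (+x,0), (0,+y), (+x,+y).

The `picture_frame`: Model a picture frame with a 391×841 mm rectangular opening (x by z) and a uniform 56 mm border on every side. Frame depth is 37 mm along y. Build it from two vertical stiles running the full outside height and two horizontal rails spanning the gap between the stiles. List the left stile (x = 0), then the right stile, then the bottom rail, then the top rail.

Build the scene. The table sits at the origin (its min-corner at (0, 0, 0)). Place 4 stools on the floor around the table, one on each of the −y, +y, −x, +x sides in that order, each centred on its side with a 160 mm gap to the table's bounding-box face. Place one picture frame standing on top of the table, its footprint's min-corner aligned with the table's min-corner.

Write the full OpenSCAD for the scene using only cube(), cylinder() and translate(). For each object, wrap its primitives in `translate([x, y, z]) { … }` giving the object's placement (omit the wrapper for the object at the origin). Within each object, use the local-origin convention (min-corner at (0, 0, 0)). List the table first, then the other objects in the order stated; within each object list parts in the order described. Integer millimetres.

translate([0, 0, 717]) cube([1790, 881, 43]);
translate([50, 50, 0]) cube([84, 84, 717]);
translate([1656, 50, 0]) cube([84, 84, 717]);
translate([50, 747, 0]) cube([84, 84, 717]);
translate([1656, 747, 0]) cube([84, 84, 717]);
translate([755, -417, 0]) {
  translate([0, 0, 394]) cube([280, 257, 39]);
  cube([48, 48, 394]);
  translate([232, 0, 0]) cube([48, 48, 394]);
  translate([0, 209, 0]) cube([48, 48, 394]);
  translate([232, 209, 0]) cube([48, 48, 394]);
}
translate([755, 1041, 0]) {
  translate([0, 0, 394]) cube([280, 257, 39]);
  cube([48, 48, 394]);
  translate([232, 0, 0]) cube([48, 48, 394]);
  translate([0, 209, 0]) cube([48, 48, 394]);
  translate([232, 209, 0]) cube([48, 48, 394]);
}
translate([-440, 312, 0]) {
  translate([0, 0, 394]) cube([280, 257, 39]);
  cube([48, 48, 394]);
  translate([232, 0, 0]) cube([48, 48, 394]);
  translate([0, 209, 0]) cube([48, 48, 394]);
  translate([232, 209, 0]) cube([48, 48, 394]);
}
translate([1950, 312, 0]) {
  translate([0, 0, 394]) cube([280, 257, 39]);
  cube([48, 48, 394]);
  translate([232, 0, 0]) cube([48, 48, 394]);
  translate([0, 209, 0]) cube([48, 48, 394]);
  translate([232, 209, 0]) cube([48, 48, 394]);
}
translate([0, 0, 760]) {
  cube([56, 37, 953]);
  translate([447, 0, 0]) cube([56, 37, 953]);
  translate([56, 0, 0]) cube([391, 37, 56]);
  translate([56, 0, 897]) cube([391, 37, 56]);
}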